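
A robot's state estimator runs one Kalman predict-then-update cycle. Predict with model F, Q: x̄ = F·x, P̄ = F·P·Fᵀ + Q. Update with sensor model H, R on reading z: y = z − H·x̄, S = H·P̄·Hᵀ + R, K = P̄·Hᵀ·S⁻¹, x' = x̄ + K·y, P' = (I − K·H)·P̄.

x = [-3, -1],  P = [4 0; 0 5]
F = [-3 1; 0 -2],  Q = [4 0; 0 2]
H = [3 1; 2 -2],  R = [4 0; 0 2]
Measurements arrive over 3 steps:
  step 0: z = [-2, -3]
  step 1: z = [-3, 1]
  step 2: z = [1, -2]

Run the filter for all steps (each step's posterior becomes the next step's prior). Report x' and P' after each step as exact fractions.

step 0: x̄ = F·x = [8, 2]
step 0: P̄ = F·P·Fᵀ + Q = [45 -10; -10 22]
step 0: y = z − H·x̄ = [-28, -15]
step 0: S = H·P̄·Hᵀ + R = [371 266; 266 350]
step 0: K = P̄·Hᵀ·S⁻¹ = [115/469 60/469; 1016/4221 -1544/4221]
step 0: x' = x̄ + K·y = [-368/469, 3154/4221]
step 0: P' = (I − K·H)·P̄ = [130/469 10/67; 10/67 2174/4221]
step 1: x̄ = F·x = [1870/603, -6308/4221]
step 1: P̄ = F·P·Fᵀ + Q = [25808/4221 -568/4221; -568/4221 17138/4221]
step 1: y = z − H·x̄ = [-45625/4221, -11525/1407]
step 1: S = H·P̄·Hᵀ + R = [262886/4221 40948/1407; 40948/1407 20530/469]
step 1: K = P̄·Hᵀ·S⁻¹ = [3200836/13881757 1835184/13881757; 2985859/13881757 -4645644/13881757]
step 1: x' = x̄ + K·y = [-6580770/13881757, -14966311/13881757]
step 1: P' = (I − K·H)·P̄ = [3659632/13881757 1824448/13881757; 1824448/13881757 6470092/13881757]
step 2: x̄ = F·x = [4775999/13881757, 29932622/13881757]
step 2: P̄ = F·P·Fᵀ + Q = [83987120/13881757 -1993496/13881757; -1993496/13881757 53643882/13881757]
step 2: y = z − H·x̄ = [-30378862/13881757, 22549732/13881757]
step 2: S = H·P̄·Hᵀ + R = [853094014/13881757 404608940/13881757; 404608940/13881757 594235490/13881757]
step 2: K = P̄·Hᵀ·S⁻¹ = [284411852/1236264059 820498896/6181320295; 264181405/1236264059 -2056887748/6181320295]
step 2: x' = x̄ + K·y = [347468101/6181320295, 7096594772/6181320295]
step 2: P' = (I − K·H)·P̄ = [1627183984/6181320295 806685088/6181320295; 806685088/6181320295 2863572836/6181320295]

step 0: x' = [-368/469, 3154/4221], P' = [130/469 10/67; 10/67 2174/4221]
step 1: x' = [-6580770/13881757, -14966311/13881757], P' = [3659632/13881757 1824448/13881757; 1824448/13881757 6470092/13881757]
step 2: x' = [347468101/6181320295, 7096594772/6181320295], P' = [1627183984/6181320295 806685088/6181320295; 806685088/6181320295 2863572836/6181320295]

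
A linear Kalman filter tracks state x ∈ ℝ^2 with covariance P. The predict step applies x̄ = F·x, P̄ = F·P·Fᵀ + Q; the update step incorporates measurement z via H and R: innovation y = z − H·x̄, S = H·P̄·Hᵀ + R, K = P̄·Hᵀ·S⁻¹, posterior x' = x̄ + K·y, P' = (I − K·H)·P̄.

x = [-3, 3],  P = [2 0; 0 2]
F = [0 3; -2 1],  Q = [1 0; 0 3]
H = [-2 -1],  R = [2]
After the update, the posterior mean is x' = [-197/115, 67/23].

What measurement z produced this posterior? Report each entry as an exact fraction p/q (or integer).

x̄ = F·x = [9, 9]
P̄ = F·P·Fᵀ + Q = [19 6; 6 13]
S = H·P̄·Hᵀ + R = [115]
K = P̄·Hᵀ·S⁻¹ = [-44/115; -5/23]
x' − x̄ = [-1232/115, -140/23] = K·y
y = (KᵀK)⁻¹·Kᵀ·(x' − x̄) = [28]
z = y + H·x̄ = [28] + [-27] = [1]

z = [1]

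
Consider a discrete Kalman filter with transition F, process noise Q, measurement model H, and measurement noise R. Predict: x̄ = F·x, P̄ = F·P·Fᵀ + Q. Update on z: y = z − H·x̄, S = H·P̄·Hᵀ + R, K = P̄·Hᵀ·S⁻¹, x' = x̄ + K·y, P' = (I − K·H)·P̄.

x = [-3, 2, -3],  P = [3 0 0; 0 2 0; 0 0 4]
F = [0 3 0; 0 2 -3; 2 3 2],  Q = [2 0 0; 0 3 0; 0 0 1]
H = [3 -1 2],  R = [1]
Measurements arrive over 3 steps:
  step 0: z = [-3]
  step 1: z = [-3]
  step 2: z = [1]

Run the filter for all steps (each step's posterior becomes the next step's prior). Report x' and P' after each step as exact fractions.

step 0: x' = [249/38, 1941/152, -94/19], P' = [319/38 2559/152 -78/19; 2559/152 27351/608 -53/19; -78/19 -53/19 93/19]
step 1: x' = [2679307/609079, 92723752/5481711, 2017483/5481711], P' = [2943953/609079 10234156/609079 765457/609079; 10234156/609079 372419386/5481711 48449110/5481711; 765457/609079 48449110/5481711 14593258/5481711]
step 2: x' = [112182575382/41501548979, 305928498046/41501548979, 5768786564/41501548979], P' = [81761085322/41501548979 223089049875/41501548979 -6927111426/41501548979; 223089049875/41501548979 1854375995951/83003097958 131161164828/41501548979; -6927111426/41501548979 131161164828/41501548979 81191334481/41501548979]

step 0: x̄ = F·x = [6, 13, -6]
step 0: P̄ = F·P·Fᵀ + Q = [20 12 18; 12 47 -12; 18 -12 47]
step 0: y = z − H·x̄ = [4]
step 0: S = H·P̄·Hᵀ + R = [608]
step 0: K = P̄·Hᵀ·S⁻¹ = [21/152; -35/608; 5/19]
step 0: x' = x̄ + K·y = [249/38, 1941/152, -94/19]
step 0: P' = (I − K·H)·P̄ = [319/38 2559/152 -78/19; 2559/152 27351/608 -53/19; -78/19 -53/19 93/19]
step 1: x̄ = F·x = [5823/152, 3069/76, 6311/152]
step 1: P̄ = F·P·Fᵀ + Q = [247375/608 89685/304 297399/608; 89685/304 39591/152 105325/304; 297399/608 105325/304 361599/608]
step 1: y = z − H·x̄ = [-24409/152]
step 1: S = H·P̄·Hᵀ + R = [5481711/608]
step 1: K = P̄·Hᵀ·S⁻¹ = [128617/609079; 801046/5481711; 1404745/5481711]
step 1: x' = x̄ + K·y = [2679307/609079, 92723752/5481711, 2017483/5481711]
step 1: P' = (I − K·H)·P̄ = [2943953/609079 10234156/609079 765457/609079; 10234156/609079 372419386/5481711 48449110/5481711; 765457/609079 48449110/5481711 14593258/5481711]
step 2: x̄ = F·x = [92723752/1827237, 179395055/5481711, 330433748/5481711]
step 2: P̄ = F·P·Fᵀ + Q = [373637544/609079 599491442/1827237 1398371186/1827237; 599491442/1827237 1056072679/5481711 2231806156/5481711; 1398371186/1827237 2231806156/5481711 5263402597/5481711]
step 2: y = z − H·x̄ = [-1310504498/5481711]
step 2: S = H·P̄·Hᵀ + R = [83003097958/5481711]
step 2: K = P̄·Hᵀ·S⁻¹ = [8339983239/41501548979; 8802962611/83003097958; 10440169856/41501548979]
step 2: x' = x̄ + K·y = [112182575382/41501548979, 305928498046/41501548979, 5768786564/41501548979]
step 2: P' = (I − K·H)·P̄ = [81761085322/41501548979 223089049875/41501548979 -6927111426/41501548979; 223089049875/41501548979 1854375995951/83003097958 131161164828/41501548979; -6927111426/41501548979 131161164828/41501548979 81191334481/41501548979]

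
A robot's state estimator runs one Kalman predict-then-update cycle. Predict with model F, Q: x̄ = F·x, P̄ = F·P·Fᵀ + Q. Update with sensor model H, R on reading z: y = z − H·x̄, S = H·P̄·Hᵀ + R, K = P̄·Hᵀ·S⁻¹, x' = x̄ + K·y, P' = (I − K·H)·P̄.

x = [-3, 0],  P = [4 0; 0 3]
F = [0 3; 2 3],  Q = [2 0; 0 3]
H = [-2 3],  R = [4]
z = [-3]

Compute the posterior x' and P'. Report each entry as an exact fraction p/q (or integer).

x' = [23/14, 0]
P' = [5561/210 89/5; 89/5 62/5]

x̄ = F·x = [0, -6]
P̄ = F·P·Fᵀ + Q = [29 27; 27 46]
y = z − H·x̄ = [15]
S = H·P̄·Hᵀ + R = [210]
K = P̄·Hᵀ·S⁻¹ = [23/210; 2/5]
x' = x̄ + K·y = [23/14, 0]
P' = (I − K·H)·P̄ = [5561/210 89/5; 89/5 62/5]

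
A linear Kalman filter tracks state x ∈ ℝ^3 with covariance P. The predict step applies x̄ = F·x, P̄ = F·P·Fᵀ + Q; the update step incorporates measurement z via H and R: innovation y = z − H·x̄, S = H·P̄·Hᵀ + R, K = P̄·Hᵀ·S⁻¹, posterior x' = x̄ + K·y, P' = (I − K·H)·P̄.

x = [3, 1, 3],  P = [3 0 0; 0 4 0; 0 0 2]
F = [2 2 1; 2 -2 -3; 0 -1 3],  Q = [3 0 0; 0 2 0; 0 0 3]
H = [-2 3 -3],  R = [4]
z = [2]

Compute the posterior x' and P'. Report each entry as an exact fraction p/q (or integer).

x' = [6089/1069, 6877/1069, 2189/1069]
P' = [27177/1069 6770/1069 -11228/1069; 6770/1069 13676/1069 8904/1069; -11228/1069 8904/1069 16524/1069]

x̄ = F·x = [11, -5, 8]
P̄ = F·P·Fᵀ + Q = [33 -10 -2; -10 48 -10; -2 -10 25]
y = z − H·x̄ = [63]
S = H·P̄·Hᵀ + R = [1069]
K = P̄·Hᵀ·S⁻¹ = [-90/1069; 194/1069; -101/1069]
x' = x̄ + K·y = [6089/1069, 6877/1069, 2189/1069]
P' = (I − K·H)·P̄ = [27177/1069 6770/1069 -11228/1069; 6770/1069 13676/1069 8904/1069; -11228/1069 8904/1069 16524/1069]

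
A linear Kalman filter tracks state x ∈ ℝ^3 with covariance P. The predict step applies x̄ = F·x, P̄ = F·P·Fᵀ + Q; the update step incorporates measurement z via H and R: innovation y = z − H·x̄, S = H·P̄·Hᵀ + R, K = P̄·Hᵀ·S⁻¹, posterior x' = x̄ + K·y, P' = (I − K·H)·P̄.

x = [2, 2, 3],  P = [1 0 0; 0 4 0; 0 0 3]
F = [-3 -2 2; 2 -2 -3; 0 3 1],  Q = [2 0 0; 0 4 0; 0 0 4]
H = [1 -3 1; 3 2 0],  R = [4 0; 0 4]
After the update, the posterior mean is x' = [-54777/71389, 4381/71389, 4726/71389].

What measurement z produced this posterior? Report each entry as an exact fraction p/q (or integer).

z = [-1, -2]

x̄ = F·x = [-4, -9, 9]
P̄ = F·P·Fᵀ + Q = [39 -8 -18; -8 51 -33; -18 -33 43]
S = H·P̄·Hᵀ + R = [755 -253; -253 463]
K = P̄·Hᵀ·S⁻¹ = [11597/71389 21910/71389; -17522/71389 2452/71389; 6763/71389 -14807/71389]
x' − x̄ = [230779/71389, 646882/71389, -637775/71389] = K·y
y = (KᵀK)⁻¹·Kᵀ·(x' − x̄) = [-33, 28]
z = y + H·x̄ = [-33, 28] + [32, -30] = [-1, -2]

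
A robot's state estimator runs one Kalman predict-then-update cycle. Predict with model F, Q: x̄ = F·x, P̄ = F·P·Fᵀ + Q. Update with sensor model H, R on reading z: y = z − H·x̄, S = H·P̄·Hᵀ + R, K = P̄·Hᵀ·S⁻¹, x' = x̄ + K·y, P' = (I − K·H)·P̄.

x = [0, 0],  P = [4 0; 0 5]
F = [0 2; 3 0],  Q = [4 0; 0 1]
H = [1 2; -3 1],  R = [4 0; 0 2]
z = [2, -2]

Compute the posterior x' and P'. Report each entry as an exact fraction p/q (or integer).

x' = [9492/11219, 6216/11219]
P' = [2712/11219 1776/11219; 1776/11219 8510/11219]

x̄ = F·x = [0, 0]
P̄ = F·P·Fᵀ + Q = [24 0; 0 37]
y = z − H·x̄ = [2, -2]
S = H·P̄·Hᵀ + R = [176 2; 2 255]
K = P̄·Hᵀ·S⁻¹ = [1566/11219 -3180/11219; 4699/11219 1591/11219]
x' = x̄ + K·y = [9492/11219, 6216/11219]
P' = (I − K·H)·P̄ = [2712/11219 1776/11219; 1776/11219 8510/11219]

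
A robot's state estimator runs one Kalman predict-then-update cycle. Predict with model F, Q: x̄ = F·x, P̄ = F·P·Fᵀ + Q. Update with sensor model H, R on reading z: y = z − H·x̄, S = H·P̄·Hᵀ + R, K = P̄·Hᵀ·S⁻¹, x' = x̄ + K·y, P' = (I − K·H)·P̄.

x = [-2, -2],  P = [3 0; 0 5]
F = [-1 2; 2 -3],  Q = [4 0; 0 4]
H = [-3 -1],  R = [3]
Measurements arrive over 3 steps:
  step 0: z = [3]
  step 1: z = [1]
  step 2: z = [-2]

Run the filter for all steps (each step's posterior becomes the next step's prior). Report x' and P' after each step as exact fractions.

step 0: x' = [-137/91, 135/91], P' = [432/91 -1161/91; -1161/91 3342/91]
step 1: x' = [-5350/41389, -23440/41389], P' = [315661/41389 -864840/41389; -864840/41389 2471439/41389]
step 2: x' = [41642486/29527379, -66315944/29527379], P' = [233096742/29527379 -639394737/29527379; -639394737/29527379 1826707380/29527379]

step 0: x̄ = F·x = [-2, 2]
step 0: P̄ = F·P·Fᵀ + Q = [27 -36; -36 61]
step 0: y = z − H·x̄ = [-1]
step 0: S = H·P̄·Hᵀ + R = [91]
step 0: K = P̄·Hᵀ·S⁻¹ = [-45/91; 47/91]
step 0: x' = x̄ + K·y = [-137/91, 135/91]
step 0: P' = (I − K·H)·P̄ = [432/91 -1161/91; -1161/91 3342/91]
step 1: x̄ = F·x = [407/91, -97/13]
step 1: P̄ = F·P·Fᵀ + Q = [18808/91 -4149/13; -4149/13 6586/13]
step 1: y = z − H·x̄ = [633/91]
step 1: S = H·P̄·Hᵀ + R = [41389/91]
step 1: K = P̄·Hᵀ·S⁻¹ = [-27381/41389; 41027/41389]
step 1: x' = x̄ + K·y = [-5350/41389, -23440/41389]
step 1: P' = (I − K·H)·P̄ = [315661/41389 -864840/41389; -864840/41389 2471439/41389]
step 2: x̄ = F·x = [-41530/41389, 59620/41389]
step 2: P̄ = F·P·Fᵀ + Q = [13826333/41389 -21513836/41389; -21513836/41389 34049231/41389]
step 2: y = z − H·x̄ = [-147748/41389]
step 2: S = H·P̄·Hᵀ + R = [29527379/41389]
step 2: K = P̄·Hᵀ·S⁻¹ = [-19965163/29527379; 30492277/29527379]
step 2: x' = x̄ + K·y = [41642486/29527379, -66315944/29527379]
step 2: P' = (I − K·H)·P̄ = [233096742/29527379 -639394737/29527379; -639394737/29527379 1826707380/29527379]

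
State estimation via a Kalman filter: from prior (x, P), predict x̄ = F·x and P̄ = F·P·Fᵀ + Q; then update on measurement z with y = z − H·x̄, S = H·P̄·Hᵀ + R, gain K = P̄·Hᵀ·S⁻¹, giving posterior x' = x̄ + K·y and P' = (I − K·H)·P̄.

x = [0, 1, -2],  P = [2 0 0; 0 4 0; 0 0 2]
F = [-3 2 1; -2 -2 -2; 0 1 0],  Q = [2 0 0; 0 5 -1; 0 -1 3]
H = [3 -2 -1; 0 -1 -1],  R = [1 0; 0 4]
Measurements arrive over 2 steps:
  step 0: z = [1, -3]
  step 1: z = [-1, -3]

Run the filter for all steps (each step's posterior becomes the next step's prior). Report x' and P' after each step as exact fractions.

step 0: x' = [305/172, 495/344, 501/344], P' = [1003/516 3517/1032 -1321/1032; 3517/1032 4993/688 -8663/2064; -1321/1032 -8663/2064 3081/688]
step 1: x' = [-34321/815181, -5403/543454, 528357/543454], P' = [3633197/2445543 4898815/1630362 -934701/543454; 4898815/1630362 8557771/1086908 -6942443/1086908; -934701/543454 -6942443/1086908 8046587/1086908]

step 0: x̄ = F·x = [0, 2, 1]
step 0: P̄ = F·P·Fᵀ + Q = [38 -8 8; -8 37 -9; 8 -9 7]
step 0: y = z − H·x̄ = [6, 0]
step 0: S = H·P̄·Hᵀ + R = [510 54; 54 30]
step 0: K = P̄·Hᵀ·S⁻¹ = [305/1032 -183/344; -193/2064 -1579/2064; 157/2064 -145/2064]
step 0: x' = x̄ + K·y = [305/172, 495/344, 501/344]
step 0: P' = (I − K·H)·P̄ = [1003/516 3517/1032 -1321/1032; 3517/1032 4993/688 -8663/2064; -1321/1032 -8663/2064 3081/688]
step 1: x̄ = F·x = [-339/344, -803/86, 495/344]
step 1: P̄ = F·P·Fᵀ + Q = [6187/2064 287/516 193/2064; 287/516 1856/43 -2397/172; 193/2064 -2397/172 7057/688]
step 1: y = z − H·x̄ = [-657/43, -3749/344]
step 1: S = H·P̄·Hᵀ + R = [6360/43 4543/86; 4543/86 20329/688]
step 1: K = P̄·Hᵀ·S⁻¹ = [272867/1630362 -261839/815181; -375469/1086908 -100958/271727; 230093/1086908 -69009/271727]
step 1: x' = x̄ + K·y = [-34321/815181, -5403/543454, 528357/543454]
step 1: P' = (I − K·H)·P̄ = [3633197/2445543 4898815/1630362 -934701/543454; 4898815/1630362 8557771/1086908 -6942443/1086908; -934701/543454 -6942443/1086908 8046587/1086908]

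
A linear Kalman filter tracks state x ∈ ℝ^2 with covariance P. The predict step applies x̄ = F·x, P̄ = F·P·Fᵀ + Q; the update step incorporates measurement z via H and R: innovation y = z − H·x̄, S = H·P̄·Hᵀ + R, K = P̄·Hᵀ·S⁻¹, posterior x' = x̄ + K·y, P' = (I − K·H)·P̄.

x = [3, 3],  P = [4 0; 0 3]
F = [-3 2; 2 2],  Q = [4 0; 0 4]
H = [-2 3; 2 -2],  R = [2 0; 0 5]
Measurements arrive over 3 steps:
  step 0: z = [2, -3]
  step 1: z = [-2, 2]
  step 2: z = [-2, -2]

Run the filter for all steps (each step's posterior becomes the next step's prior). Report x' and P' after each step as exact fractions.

step 0: x̄ = F·x = [-3, 12]
step 0: P̄ = F·P·Fᵀ + Q = [52 -12; -12 32]
step 0: y = z − H·x̄ = [-40, 27]
step 0: S = H·P̄·Hᵀ + R = [642 -520; -520 437]
step 0: K = P̄·Hᵀ·S⁻¹ = [2690/5077 4688/5077; 3340/5077 2952/5077]
step 0: x' = x̄ + K·y = [3745/5077, 7028/5077]
step 0: P' = (I − K·H)·P̄ = [40540/5077 28820/5077; 28820/5077 21440/5077]
step 1: x̄ = F·x = [2821/5077, 21546/5077]
step 1: P̄ = F·P·Fᵀ + Q = [125088/5077 -215120/5077; -215120/5077 498788/5077]
step 1: y = z − H·x̄ = [-69150/5077, 47604/5077]
step 1: S = H·P̄·Hᵀ + R = [7581038/5077 -5644280/5077; -5644280/5077 4241849/5077]
step 1: K = P̄·Hᵀ·S⁻¹ = [4109704/29517603 10203232/29517603; 11165054/29517603 4920728/29517603]
step 1: x' = x̄ + K·y = [18698561/9839201, 6445350/9839201]
step 1: P' = (I − K·H)·P̄ = [84743648/29517603 59235568/29517603; 59235568/29517603 46933748/29517603]
step 2: x̄ = F·x = [-43204983/9839201, 50287822/9839201]
step 2: P̄ = F·P·Fᵀ + Q = [357671420/29517603 -146399344/9839201; -146399344/9839201 372888180/9839201]
step 2: y = z − H·x̄ = [-256951834/9839201, 167307208/9839201]
step 2: S = H·P̄·Hᵀ + R = [16828078130/29517603 -12534653240/29517603; -12534653240/29517603 9566516111/29517603]
step 2: K = P̄·Hᵀ·S⁻¹ = [8958054044/65529519805 4530866696/13105903961; 24626370594/65529519805 2184934248/13105903961]
step 2: x' = x̄ + K·y = [-136470117971/65529519805, -122436569566/65529519805]
step 2: P' = (I − K·H)·P̄ = [187823609188/65529519805 131187775488/65529519805; 131187775488/65529519805 103876097388/65529519805]

step 0: x' = [3745/5077, 7028/5077], P' = [40540/5077 28820/5077; 28820/5077 21440/5077]
step 1: x' = [18698561/9839201, 6445350/9839201], P' = [84743648/29517603 59235568/29517603; 59235568/29517603 46933748/29517603]
step 2: x' = [-136470117971/65529519805, -122436569566/65529519805], P' = [187823609188/65529519805 131187775488/65529519805; 131187775488/65529519805 103876097388/65529519805]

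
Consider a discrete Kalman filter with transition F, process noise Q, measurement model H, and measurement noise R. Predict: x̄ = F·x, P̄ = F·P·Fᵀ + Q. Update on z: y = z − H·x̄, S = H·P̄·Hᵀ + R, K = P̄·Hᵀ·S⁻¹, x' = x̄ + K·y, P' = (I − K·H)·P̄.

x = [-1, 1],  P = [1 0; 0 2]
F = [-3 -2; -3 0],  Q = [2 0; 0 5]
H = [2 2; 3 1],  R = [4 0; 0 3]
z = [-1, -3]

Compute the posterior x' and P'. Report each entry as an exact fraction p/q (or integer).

x' = [-1502/1135, 2121/2270]
P' = [797/1135 -1083/1135; -1083/1135 2262/1135]

x̄ = F·x = [1, 3]
P̄ = F·P·Fᵀ + Q = [19 9; 9 14]
y = z − H·x̄ = [-9, -9]
S = H·P̄·Hᵀ + R = [208 214; 214 242]
K = P̄·Hᵀ·S⁻¹ = [-143/1135 436/1135; 1179/2270 -329/1135]
x' = x̄ + K·y = [-1502/1135, 2121/2270]
P' = (I − K·H)·P̄ = [797/1135 -1083/1135; -1083/1135 2262/1135]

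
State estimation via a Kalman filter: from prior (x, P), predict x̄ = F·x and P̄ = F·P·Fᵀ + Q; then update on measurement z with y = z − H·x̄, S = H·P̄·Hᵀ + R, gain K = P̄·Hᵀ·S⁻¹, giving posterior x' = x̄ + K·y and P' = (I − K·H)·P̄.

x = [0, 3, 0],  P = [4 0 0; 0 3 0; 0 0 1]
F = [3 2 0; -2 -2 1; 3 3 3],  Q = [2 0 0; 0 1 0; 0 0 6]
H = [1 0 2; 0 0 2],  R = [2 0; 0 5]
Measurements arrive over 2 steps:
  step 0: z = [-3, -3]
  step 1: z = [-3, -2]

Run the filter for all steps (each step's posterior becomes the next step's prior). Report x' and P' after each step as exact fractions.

step 0: x' = [-2361/3730, -4497/3730, -909/746], P' = [7013/1865 -4989/1865 -465/373; -4989/1865 11157/1865 330/373; -465/373 330/373 285/373]
step 1: x' = [-3969684/8841229, -12014628/8841229, -11148924/8841229], P' = [37503790/8841229 -21740268/8841229 -12767910/8841229; -21740268/8841229 39190325/8841229 6868155/8841229; -12767910/8841229 6868155/8841229 7460880/8841229]

step 0: x̄ = F·x = [6, -6, 9]
step 0: P̄ = F·P·Fᵀ + Q = [50 -36 54; -36 30 -39; 54 -39 78]
step 0: y = z − H·x̄ = [-27, -21]
step 0: S = H·P̄·Hᵀ + R = [580 420; 420 317]
step 0: K = P̄·Hᵀ·S⁻¹ = [2363/3730 -186/373; -1689/3730 132/373; 105/746 114/373]
step 0: x' = x̄ + K·y = [-2361/3730, -4497/3730, -909/746]
step 0: P' = (I − K·H)·P̄ = [7013/1865 -4989/1865 -465/373; -4989/1865 11157/1865 330/373; -465/373 330/373 285/373]
step 1: x̄ = F·x = [-16077/3730, 9171/3730, -34209/3730]
step 1: P̄ = F·P·Fᵀ + Q = [51607/1865 -40491/1865 44199/1865; -40491/1865 38758/1865 -42852/1865; 44199/1865 -42852/1865 85593/1865]
step 1: y = z − H·x̄ = [14661/746, 30479/1865]
step 1: S = H·P̄·Hᵀ + R = [114901/373 86154/373; 86154/373 351697/1865]
step 1: K = P̄·Hᵀ·S⁻¹ = [5983985/8841229 -5107164/8841229; -4001979/8841229 2747262/8841229; 1076925/8841229 2984352/8841229]
step 1: x' = x̄ + K·y = [-3969684/8841229, -12014628/8841229, -11148924/8841229]
step 1: P' = (I − K·H)·P̄ = [37503790/8841229 -21740268/8841229 -12767910/8841229; -21740268/8841229 39190325/8841229 6868155/8841229; -12767910/8841229 6868155/8841229 7460880/8841229]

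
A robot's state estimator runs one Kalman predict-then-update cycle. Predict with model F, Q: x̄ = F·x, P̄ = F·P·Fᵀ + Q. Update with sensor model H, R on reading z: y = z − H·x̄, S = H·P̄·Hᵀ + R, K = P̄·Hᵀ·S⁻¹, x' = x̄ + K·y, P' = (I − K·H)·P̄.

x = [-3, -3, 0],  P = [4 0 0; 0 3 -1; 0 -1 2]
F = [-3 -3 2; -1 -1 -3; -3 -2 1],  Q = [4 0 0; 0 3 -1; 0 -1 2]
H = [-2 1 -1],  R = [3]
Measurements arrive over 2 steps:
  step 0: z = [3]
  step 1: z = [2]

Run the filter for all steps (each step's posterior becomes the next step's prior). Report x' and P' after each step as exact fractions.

step 0: x' = [222/223, 1530/223, 465/223], P' = [678/223 1394/223 275/223; 1394/223 4858/223 2058/223; 275/223 2058/223 1688/223]
step 1: x' = [-1018/279, -8449/1116, -5269/2232], P' = [4565/279 200765/4464 120677/8928; 200765/4464 9416729/71424 6059633/142848; 120677/8928 6059633/142848 4677641/285696]

step 0: x̄ = F·x = [18, 6, 15]
step 0: P̄ = F·P·Fᵀ + Q = [87 2 65; 2 22 6; 65 6 56]
step 0: y = z − H·x̄ = [48]
step 0: S = H·P̄·Hᵀ + R = [669]
step 0: K = P̄·Hᵀ·S⁻¹ = [-79/223; 4/223; -60/223]
step 0: x' = x̄ + K·y = [222/223, 1530/223, 465/223]
step 0: P' = (I − K·H)·P̄ = [678/223 1394/223 275/223; 1394/223 4858/223 2058/223; 275/223 2058/223 1688/223]
step 1: x̄ = F·x = [-4326/223, -3147/223, -3261/223]
step 1: P̄ = F·P·Fᵀ + Q = [54564/223 31175/223 42655/223; 31175/223 38183/223 25923/223; 42655/223 25923/223 34514/223]
step 1: y = z − H·x̄ = [-8320/223]
step 1: S = H·P̄·Hᵀ + R = [285696/223]
step 1: K = P̄·Hᵀ·S⁻¹ = [-3769/8928; -25045/142848; -93901/285696]
step 1: x' = x̄ + K·y = [-1018/279, -8449/1116, -5269/2232]
step 1: P' = (I − K·H)·P̄ = [4565/279 200765/4464 120677/8928; 200765/4464 9416729/71424 6059633/142848; 120677/8928 6059633/142848 4677641/285696]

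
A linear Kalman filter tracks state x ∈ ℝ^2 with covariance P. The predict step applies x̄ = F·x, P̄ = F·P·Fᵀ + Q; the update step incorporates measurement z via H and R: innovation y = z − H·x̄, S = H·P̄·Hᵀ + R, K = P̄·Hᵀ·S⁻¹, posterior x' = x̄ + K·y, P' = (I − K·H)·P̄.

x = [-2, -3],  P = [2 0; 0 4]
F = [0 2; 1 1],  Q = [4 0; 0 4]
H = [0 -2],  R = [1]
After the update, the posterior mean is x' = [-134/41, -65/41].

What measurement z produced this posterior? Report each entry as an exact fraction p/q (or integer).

x̄ = F·x = [-6, -5]
P̄ = F·P·Fᵀ + Q = [20 8; 8 10]
S = H·P̄·Hᵀ + R = [41]
K = P̄·Hᵀ·S⁻¹ = [-16/41; -20/41]
x' − x̄ = [112/41, 140/41] = K·y
y = (KᵀK)⁻¹·Kᵀ·(x' − x̄) = [-7]
z = y + H·x̄ = [-7] + [10] = [3]

z = [3]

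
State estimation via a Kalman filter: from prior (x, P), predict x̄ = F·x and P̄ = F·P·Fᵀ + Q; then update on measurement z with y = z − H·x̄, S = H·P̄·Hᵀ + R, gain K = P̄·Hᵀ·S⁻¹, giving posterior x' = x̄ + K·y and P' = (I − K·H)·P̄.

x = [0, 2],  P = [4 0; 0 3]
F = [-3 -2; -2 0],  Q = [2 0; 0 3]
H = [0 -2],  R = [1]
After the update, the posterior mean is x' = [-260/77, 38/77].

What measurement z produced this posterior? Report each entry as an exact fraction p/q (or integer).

x̄ = F·x = [-4, 0]
P̄ = F·P·Fᵀ + Q = [50 24; 24 19]
S = H·P̄·Hᵀ + R = [77]
K = P̄·Hᵀ·S⁻¹ = [-48/77; -38/77]
x' − x̄ = [48/77, 38/77] = K·y
y = (KᵀK)⁻¹·Kᵀ·(x' − x̄) = [-1]
z = y + H·x̄ = [-1] + [0] = [-1]

z = [-1]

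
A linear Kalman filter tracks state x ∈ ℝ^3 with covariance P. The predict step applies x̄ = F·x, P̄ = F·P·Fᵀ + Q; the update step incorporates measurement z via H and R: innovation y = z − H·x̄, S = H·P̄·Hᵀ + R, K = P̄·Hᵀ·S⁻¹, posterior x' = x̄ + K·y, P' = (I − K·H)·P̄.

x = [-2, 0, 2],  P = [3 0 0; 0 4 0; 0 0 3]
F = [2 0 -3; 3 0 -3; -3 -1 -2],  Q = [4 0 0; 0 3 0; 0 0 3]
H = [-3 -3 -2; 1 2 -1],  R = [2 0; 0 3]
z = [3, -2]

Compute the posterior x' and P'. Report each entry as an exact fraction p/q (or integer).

x' = [-181183/357743, -242748/357743, 94008/357743]
P' = [821561/357743 -547389/357743 -372829/357743; -547389/357743 464055/357743 149169/357743; -372829/357743 149169/357743 419930/357743]

x̄ = F·x = [-10, -12, 2]
P̄ = F·P·Fᵀ + Q = [43 45 0; 45 57 -9; 0 -9 46]
y = z − H·x̄ = [-59, 34]
S = H·P̄·Hᵀ + R = [1788 -775; -775 536]
K = P̄·Hᵀ·S⁻¹ = [-38429/357743 33204/357743; -24168/357743 77184/357743; -84440/357743 -164807/357743]
x' = x̄ + K·y = [-181183/357743, -242748/357743, 94008/357743]
P' = (I − K·H)·P̄ = [821561/357743 -547389/357743 -372829/357743; -547389/357743 464055/357743 149169/357743; -372829/357743 149169/357743 419930/357743]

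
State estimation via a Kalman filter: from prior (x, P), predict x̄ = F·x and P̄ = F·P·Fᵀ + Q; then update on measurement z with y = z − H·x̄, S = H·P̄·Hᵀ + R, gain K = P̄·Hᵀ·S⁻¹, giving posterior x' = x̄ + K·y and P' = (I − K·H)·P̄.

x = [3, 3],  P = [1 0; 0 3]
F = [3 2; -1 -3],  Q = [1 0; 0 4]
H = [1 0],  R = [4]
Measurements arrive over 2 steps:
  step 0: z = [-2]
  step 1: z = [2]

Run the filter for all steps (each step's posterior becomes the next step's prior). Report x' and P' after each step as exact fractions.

step 0: x̄ = F·x = [15, -12]
step 0: P̄ = F·P·Fᵀ + Q = [22 -21; -21 32]
step 0: y = z − H·x̄ = [-17]
step 0: S = H·P̄·Hᵀ + R = [26]
step 0: K = P̄·Hᵀ·S⁻¹ = [11/13; -21/26]
step 0: x' = x̄ + K·y = [8/13, 45/26]
step 0: P' = (I − K·H)·P̄ = [44/13 -42/13; -42/13 391/26]
step 1: x̄ = F·x = [69/13, -151/26]
step 1: P̄ = F·P·Fᵀ + Q = [687/13 -843/13; -843/13 3207/26]
step 1: y = z − H·x̄ = [-43/13]
step 1: S = H·P̄·Hᵀ + R = [739/13]
step 1: K = P̄·Hᵀ·S⁻¹ = [687/739; -843/739]
step 1: x' = x̄ + K·y = [1650/739, -3007/1478]
step 1: P' = (I − K·H)·P̄ = [2748/739 -3372/739; -3372/739 72975/1478]

step 0: x' = [8/13, 45/26], P' = [44/13 -42/13; -42/13 391/26]
step 1: x' = [1650/739, -3007/1478], P' = [2748/739 -3372/739; -3372/739 72975/1478]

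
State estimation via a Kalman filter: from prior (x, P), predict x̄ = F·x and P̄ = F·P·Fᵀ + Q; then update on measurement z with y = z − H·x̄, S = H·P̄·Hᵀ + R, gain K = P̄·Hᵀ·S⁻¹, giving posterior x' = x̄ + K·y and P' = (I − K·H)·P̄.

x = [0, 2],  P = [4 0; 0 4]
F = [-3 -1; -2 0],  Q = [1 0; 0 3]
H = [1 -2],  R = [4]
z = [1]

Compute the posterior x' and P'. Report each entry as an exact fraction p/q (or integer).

x̄ = F·x = [-2, 0]
P̄ = F·P·Fᵀ + Q = [41 24; 24 19]
y = z − H·x̄ = [3]
S = H·P̄·Hᵀ + R = [25]
K = P̄·Hᵀ·S⁻¹ = [-7/25; -14/25]
x' = x̄ + K·y = [-71/25, -42/25]
P' = (I − K·H)·P̄ = [976/25 502/25; 502/25 279/25]

x' = [-71/25, -42/25]
P' = [976/25 502/25; 502/25 279/25]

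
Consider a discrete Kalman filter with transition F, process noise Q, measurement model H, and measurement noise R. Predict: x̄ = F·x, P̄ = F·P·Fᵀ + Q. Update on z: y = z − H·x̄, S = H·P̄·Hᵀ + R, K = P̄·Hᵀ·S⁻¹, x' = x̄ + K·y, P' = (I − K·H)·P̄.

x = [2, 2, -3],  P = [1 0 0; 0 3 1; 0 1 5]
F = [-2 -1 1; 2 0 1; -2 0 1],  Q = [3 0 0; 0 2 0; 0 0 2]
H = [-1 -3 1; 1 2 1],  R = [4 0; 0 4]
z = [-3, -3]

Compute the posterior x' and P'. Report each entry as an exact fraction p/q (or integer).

x̄ = F·x = [-9, 1, -7]
P̄ = F·P·Fᵀ + Q = [13 0 8; 0 11 1; 8 1 11]
y = z − H·x̄ = [-2, 11]
S = H·P̄·Hᵀ + R = [105 -69; -69 92]
K = P̄·Hᵀ·S⁻¹ = [43/213 620/1633; -59/213 3/71; 21/71 735/1633]
x' = x̄ + K·y = [-25609/4899, 430/213, -4312/1633]
P' = (I − K·H)·P̄ = [29572/4899 -484/213 44/1633; -484/213 248/213 8/71; 44/1633 8/71 2528/1633]

x' = [-25609/4899, 430/213, -4312/1633]
P' = [29572/4899 -484/213 44/1633; -484/213 248/213 8/71; 44/1633 8/71 2528/1633]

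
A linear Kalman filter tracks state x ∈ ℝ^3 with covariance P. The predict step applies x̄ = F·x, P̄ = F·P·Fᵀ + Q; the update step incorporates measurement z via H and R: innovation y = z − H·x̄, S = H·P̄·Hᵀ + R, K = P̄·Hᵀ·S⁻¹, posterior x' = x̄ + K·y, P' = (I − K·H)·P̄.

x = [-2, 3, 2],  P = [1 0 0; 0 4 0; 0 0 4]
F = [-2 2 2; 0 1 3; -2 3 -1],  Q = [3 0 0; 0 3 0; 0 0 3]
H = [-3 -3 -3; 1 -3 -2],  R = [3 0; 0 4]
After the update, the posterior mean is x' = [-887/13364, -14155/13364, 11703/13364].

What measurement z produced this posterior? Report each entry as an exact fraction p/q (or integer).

z = [1, 1]

x̄ = F·x = [14, 9, 11]
P̄ = F·P·Fᵀ + Q = [39 32 20; 32 43 0; 20 0 47]
S = H·P̄·Hᵀ + R = [2100 804; 804 346]
K = P̄·Hᵀ·S⁻¹ = [-2745/13364 658/3341; 23/13364 -950/3341; -1675/13364 517/6682]
x' − x̄ = [-187983/13364, -134431/13364, -135301/13364] = K·y
y = (KᵀK)⁻¹·Kᵀ·(x' − x̄) = [103, 36]
z = y + H·x̄ = [103, 36] + [-102, -35] = [1, 1]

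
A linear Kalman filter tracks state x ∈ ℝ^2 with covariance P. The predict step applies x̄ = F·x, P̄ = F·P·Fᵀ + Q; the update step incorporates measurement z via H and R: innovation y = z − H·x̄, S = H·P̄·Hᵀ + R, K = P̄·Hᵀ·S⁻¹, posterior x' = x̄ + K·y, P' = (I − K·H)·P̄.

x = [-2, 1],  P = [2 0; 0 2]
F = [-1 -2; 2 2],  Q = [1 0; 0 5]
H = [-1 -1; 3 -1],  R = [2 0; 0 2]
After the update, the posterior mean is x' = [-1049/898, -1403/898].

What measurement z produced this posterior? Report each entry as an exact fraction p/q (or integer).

x̄ = F·x = [0, -2]
P̄ = F·P·Fᵀ + Q = [11 -12; -12 21]
S = H·P̄·Hᵀ + R = [10 12; 12 194]
K = P̄·Hᵀ·S⁻¹ = [-173/898 219/898; -531/898 -231/898]
x' − x̄ = [-1049/898, 393/898] = K·y
y = (KᵀK)⁻¹·Kᵀ·(x' − x̄) = [1, -4]
z = y + H·x̄ = [1, -4] + [2, 2] = [3, -2]

z = [3, -2]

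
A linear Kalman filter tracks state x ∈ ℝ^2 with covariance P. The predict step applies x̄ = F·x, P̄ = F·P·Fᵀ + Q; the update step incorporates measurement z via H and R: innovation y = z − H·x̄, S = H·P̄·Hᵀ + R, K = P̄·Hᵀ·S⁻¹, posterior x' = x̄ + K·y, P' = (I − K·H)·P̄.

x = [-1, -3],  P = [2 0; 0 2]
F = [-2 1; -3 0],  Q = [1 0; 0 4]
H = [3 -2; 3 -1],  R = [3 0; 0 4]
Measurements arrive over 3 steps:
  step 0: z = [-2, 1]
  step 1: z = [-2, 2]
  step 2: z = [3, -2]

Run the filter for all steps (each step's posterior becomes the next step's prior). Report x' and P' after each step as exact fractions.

step 0: x̄ = F·x = [-1, 3]
step 0: P̄ = F·P·Fᵀ + Q = [11 12; 12 22]
step 0: y = z − H·x̄ = [7, 7]
step 0: S = H·P̄·Hᵀ + R = [46 35; 35 53]
step 0: K = P̄·Hᵀ·S⁻¹ = [-258/1213 651/1213; -914/1213 924/1213]
step 0: x' = x̄ + K·y = [1538/1213, 3709/1213]
step 0: P' = (I − K·H)·P̄ = [1994/1213 3378/1213; 3378/1213 6438/1213]
step 1: x̄ = F·x = [633/1213, -4614/1213]
step 1: P̄ = F·P·Fᵀ + Q = [2115/1213 1830/1213; 1830/1213 22798/1213]
step 1: y = z − H·x̄ = [-13553/1213, -4087/1213]
step 1: S = H·P̄·Hᵀ + R = [91906/1213 48161/1213; 48161/1213 35705/1213]
step 1: K = P̄·Hᵀ·S⁻¹ = [-100230/793093 235485/793093; -493334/793093 280986/793093]
step 1: x' = x̄ + K·y = [740328/793093, 1548586/793093]
step 1: P' = (I − K·H)·P̄ = [728190/793093 1242630/793093; 1242630/793093 2603946/793093]
step 2: x̄ = F·x = [67930/793093, -2220984/793093]
step 2: P̄ = F·P·Fᵀ + Q = [1339279/793093 641250/793093; 641250/793093 9726082/793093]
step 2: y = z − H·x̄ = [-2266479/793093, -4010960/793093]
step 2: S = H·P̄·Hᵀ + R = [45642118/793093 25734425/793093; 25734425/793093 21104465/793093]
step 2: K = P̄·Hᵀ·S⁻¹ = [-7355178/75903293 105564237/379516465; -42653074/75903293 119744718/379516465]
step 2: x' = x̄ + K·y = [-79254664/75903293, -211785954/75903293]
step 2: P' = (I − K·H)·P̄ = [318280522/379516465 532584618/379516465; 532584618/379516465 1118774982/379516465]

step 0: x' = [1538/1213, 3709/1213], P' = [1994/1213 3378/1213; 3378/1213 6438/1213]
step 1: x' = [740328/793093, 1548586/793093], P' = [728190/793093 1242630/793093; 1242630/793093 2603946/793093]
step 2: x' = [-79254664/75903293, -211785954/75903293], P' = [318280522/379516465 532584618/379516465; 532584618/379516465 1118774982/379516465]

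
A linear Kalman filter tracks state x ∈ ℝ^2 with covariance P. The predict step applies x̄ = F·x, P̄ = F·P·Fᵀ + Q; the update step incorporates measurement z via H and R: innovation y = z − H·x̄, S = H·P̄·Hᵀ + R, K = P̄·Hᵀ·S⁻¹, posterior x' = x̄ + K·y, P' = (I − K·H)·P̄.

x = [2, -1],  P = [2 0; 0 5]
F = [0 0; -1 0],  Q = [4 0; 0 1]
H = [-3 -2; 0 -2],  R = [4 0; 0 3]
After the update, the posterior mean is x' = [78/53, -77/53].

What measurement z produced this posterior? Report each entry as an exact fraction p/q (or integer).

z = [-2, 3]

x̄ = F·x = [0, -2]
P̄ = F·P·Fᵀ + Q = [4 0; 0 3]
S = H·P̄·Hᵀ + R = [52 12; 12 15]
K = P̄·Hᵀ·S⁻¹ = [-15/53 12/53; -3/106 -20/53]
x' − x̄ = [78/53, 29/53] = K·y
y = (KᵀK)⁻¹·Kᵀ·(x' − x̄) = [-6, -1]
z = y + H·x̄ = [-6, -1] + [4, 4] = [-2, 3]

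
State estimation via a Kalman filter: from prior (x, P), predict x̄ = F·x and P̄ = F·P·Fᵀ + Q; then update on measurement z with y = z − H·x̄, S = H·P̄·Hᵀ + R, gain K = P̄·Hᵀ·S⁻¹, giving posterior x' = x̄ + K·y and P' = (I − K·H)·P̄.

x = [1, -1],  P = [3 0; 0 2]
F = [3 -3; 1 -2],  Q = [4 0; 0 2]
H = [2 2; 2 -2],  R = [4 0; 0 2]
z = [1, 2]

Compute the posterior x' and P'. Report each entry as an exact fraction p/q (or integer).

x̄ = F·x = [6, 3]
P̄ = F·P·Fᵀ + Q = [49 21; 21 13]
y = z − H·x̄ = [-17, -4]
S = H·P̄·Hᵀ + R = [420 144; 144 82]
K = P̄·Hᵀ·S⁻¹ = [427/1713 140/571; 409/1713 -128/571]
x' = x̄ + K·y = [1339/1713, -278/1713]
P' = (I − K·H)·P̄ = [637/1713 217/1713; 217/1713 601/1713]

x' = [1339/1713, -278/1713]
P' = [637/1713 217/1713; 217/1713 601/1713]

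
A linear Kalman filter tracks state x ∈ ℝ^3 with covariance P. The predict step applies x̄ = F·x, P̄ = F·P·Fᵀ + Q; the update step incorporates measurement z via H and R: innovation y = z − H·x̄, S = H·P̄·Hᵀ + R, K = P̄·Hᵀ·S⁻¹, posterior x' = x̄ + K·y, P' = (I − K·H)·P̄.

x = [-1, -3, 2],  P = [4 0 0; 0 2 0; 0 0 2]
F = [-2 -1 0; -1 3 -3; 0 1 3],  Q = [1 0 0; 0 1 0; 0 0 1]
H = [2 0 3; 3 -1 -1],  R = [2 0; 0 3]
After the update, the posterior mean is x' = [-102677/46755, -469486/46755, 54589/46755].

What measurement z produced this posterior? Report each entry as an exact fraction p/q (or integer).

x̄ = F·x = [5, -14, 3]
P̄ = F·P·Fᵀ + Q = [19 2 -2; 2 41 -12; -2 -12 21]
S = H·P̄·Hᵀ + R = [243 69; 69 212]
K = P̄·Hᵀ·S⁻¹ = [2851/46755 3881/15585; -5197/46755 -1127/15585; 13543/46755 -2572/15585]
x' − x̄ = [-336452/46755, 185084/46755, -85676/46755] = K·y
y = (KᵀK)⁻¹·Kᵀ·(x' − x̄) = [-20, -24]
z = y + H·x̄ = [-20, -24] + [19, 26] = [-1, 2]

z = [-1, 2]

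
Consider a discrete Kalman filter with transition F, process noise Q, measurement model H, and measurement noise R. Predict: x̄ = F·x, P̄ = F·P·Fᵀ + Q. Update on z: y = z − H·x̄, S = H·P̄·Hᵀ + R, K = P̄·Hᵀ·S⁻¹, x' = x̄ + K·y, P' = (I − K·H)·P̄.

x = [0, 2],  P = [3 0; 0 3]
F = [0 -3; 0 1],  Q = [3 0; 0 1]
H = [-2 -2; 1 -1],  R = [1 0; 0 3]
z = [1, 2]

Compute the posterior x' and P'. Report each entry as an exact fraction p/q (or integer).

x̄ = F·x = [-6, 2]
P̄ = F·P·Fᵀ + Q = [30 -9; -9 4]
y = z − H·x̄ = [-7, 10]
S = H·P̄·Hᵀ + R = [65 -52; -52 55]
K = P̄·Hᵀ·S⁻¹ = [-282/871 27/67; -126/871 -25/67]
x' = x̄ + K·y = [258/871, -626/871]
P' = (I − K·H)·P̄ = [597/871 -456/871; -456/871 519/871]

x' = [258/871, -626/871]
P' = [597/871 -456/871; -456/871 519/871]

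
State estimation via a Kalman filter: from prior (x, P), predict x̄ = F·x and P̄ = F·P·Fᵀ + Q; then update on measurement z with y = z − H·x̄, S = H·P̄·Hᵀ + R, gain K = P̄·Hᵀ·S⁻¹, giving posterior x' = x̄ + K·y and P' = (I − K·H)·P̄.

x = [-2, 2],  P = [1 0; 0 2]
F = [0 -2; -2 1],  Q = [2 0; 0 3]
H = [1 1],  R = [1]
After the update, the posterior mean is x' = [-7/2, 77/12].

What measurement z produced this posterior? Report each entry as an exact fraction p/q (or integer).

z = [3]

x̄ = F·x = [-4, 6]
P̄ = F·P·Fᵀ + Q = [10 -4; -4 9]
S = H·P̄·Hᵀ + R = [12]
K = P̄·Hᵀ·S⁻¹ = [1/2; 5/12]
x' − x̄ = [1/2, 5/12] = K·y
y = (KᵀK)⁻¹·Kᵀ·(x' − x̄) = [1]
z = y + H·x̄ = [1] + [2] = [3]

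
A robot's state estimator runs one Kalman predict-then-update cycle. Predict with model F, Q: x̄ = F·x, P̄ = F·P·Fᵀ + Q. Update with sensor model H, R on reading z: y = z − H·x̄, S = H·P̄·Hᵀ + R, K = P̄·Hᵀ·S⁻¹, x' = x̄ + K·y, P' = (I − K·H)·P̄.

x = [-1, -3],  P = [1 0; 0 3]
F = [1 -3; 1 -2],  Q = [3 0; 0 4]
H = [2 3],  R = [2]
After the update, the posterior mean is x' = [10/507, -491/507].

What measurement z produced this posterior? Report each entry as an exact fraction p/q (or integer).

x̄ = F·x = [8, 5]
P̄ = F·P·Fᵀ + Q = [31 19; 19 17]
S = H·P̄·Hᵀ + R = [507]
K = P̄·Hᵀ·S⁻¹ = [119/507; 89/507]
x' − x̄ = [-4046/507, -3026/507] = K·y
y = (KᵀK)⁻¹·Kᵀ·(x' − x̄) = [-34]
z = y + H·x̄ = [-34] + [31] = [-3]

z = [-3]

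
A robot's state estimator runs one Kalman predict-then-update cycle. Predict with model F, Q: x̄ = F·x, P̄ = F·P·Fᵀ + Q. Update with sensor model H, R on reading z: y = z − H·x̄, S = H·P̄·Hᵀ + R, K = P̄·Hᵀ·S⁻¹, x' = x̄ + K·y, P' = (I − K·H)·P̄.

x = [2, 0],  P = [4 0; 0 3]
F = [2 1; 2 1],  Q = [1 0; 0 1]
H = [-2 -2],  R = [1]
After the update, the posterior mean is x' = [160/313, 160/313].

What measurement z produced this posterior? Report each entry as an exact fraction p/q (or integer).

x̄ = F·x = [4, 4]
P̄ = F·P·Fᵀ + Q = [20 19; 19 20]
S = H·P̄·Hᵀ + R = [313]
K = P̄·Hᵀ·S⁻¹ = [-78/313; -78/313]
x' − x̄ = [-1092/313, -1092/313] = K·y
y = (KᵀK)⁻¹·Kᵀ·(x' − x̄) = [14]
z = y + H·x̄ = [14] + [-16] = [-2]

z = [-2]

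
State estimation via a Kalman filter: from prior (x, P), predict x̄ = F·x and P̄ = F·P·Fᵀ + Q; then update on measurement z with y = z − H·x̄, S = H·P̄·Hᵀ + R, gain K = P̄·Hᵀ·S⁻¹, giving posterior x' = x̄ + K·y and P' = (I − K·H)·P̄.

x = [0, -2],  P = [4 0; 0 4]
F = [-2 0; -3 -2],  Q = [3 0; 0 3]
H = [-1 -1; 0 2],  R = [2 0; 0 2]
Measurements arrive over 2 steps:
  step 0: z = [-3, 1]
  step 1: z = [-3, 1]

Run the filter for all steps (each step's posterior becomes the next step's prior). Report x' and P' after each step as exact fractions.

step 0: x' = [983/641, 498/641], P' = [2383/1282 -421/1282; -421/1282 579/1282]
step 1: x' = [737601/376505, 194028/376505], P' = [583131/376505 -86047/376505; -86047/376505 156389/376505]

step 0: x̄ = F·x = [0, 4]
step 0: P̄ = F·P·Fᵀ + Q = [19 24; 24 55]
step 0: y = z − H·x̄ = [1, -7]
step 0: S = H·P̄·Hᵀ + R = [124 -158; -158 222]
step 0: K = P̄·Hᵀ·S⁻¹ = [-981/1282 -421/1282; -79/1282 579/1282]
step 0: x' = x̄ + K·y = [983/641, 498/641]
step 0: P' = (I − K·H)·P̄ = [2383/1282 -421/1282; -421/1282 579/1282]
step 1: x̄ = F·x = [-1966/641, -3945/641]
step 1: P̄ = F·P·Fᵀ + Q = [6689/641 6307/641; 6307/641 22557/1282]
step 1: y = z − H·x̄ = [-7834/641, 8531/641]
step 1: S = H·P̄·Hᵀ + R = [63727/1282 -35171/641; -35171/641 46396/641]
step 1: K = P̄·Hᵀ·S⁻¹ = [-248542/376505 -86047/376505; -35171/376505 156389/376505]
step 1: x' = x̄ + K·y = [737601/376505, 194028/376505]
step 1: P' = (I − K·H)·P̄ = [583131/376505 -86047/376505; -86047/376505 156389/376505]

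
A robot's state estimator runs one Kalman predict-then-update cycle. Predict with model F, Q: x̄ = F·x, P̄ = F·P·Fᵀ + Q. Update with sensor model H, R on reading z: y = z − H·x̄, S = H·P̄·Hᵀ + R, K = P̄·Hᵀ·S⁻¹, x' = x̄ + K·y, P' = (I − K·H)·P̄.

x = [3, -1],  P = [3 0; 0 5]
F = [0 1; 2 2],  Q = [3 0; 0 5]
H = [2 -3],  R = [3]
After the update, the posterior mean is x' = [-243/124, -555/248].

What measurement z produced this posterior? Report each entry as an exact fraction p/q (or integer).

x̄ = F·x = [-1, 4]
P̄ = F·P·Fᵀ + Q = [8 10; 10 37]
S = H·P̄·Hᵀ + R = [248]
K = P̄·Hᵀ·S⁻¹ = [-7/124; -91/248]
x' − x̄ = [-119/124, -1547/248] = K·y
y = (KᵀK)⁻¹·Kᵀ·(x' − x̄) = [17]
z = y + H·x̄ = [17] + [-14] = [3]

z = [3]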